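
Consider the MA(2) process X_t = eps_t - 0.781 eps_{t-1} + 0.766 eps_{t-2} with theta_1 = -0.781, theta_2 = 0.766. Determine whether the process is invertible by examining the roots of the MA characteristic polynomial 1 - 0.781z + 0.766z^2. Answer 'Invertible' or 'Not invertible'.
\text{Invertible}

The MA(q) characteristic polynomial is P(z) = 1 - 0.781z + 0.766z^2.
Invertibility requires all roots to lie outside the unit circle, i.e. |z| > 1 for every root.
Set 1 + (-0.781) z + (0.766) z^2 = 0, i.e. a z^2 + b z + c = 0 with a = 0.766, b = -0.781, c = 1.
Discriminant D = b^2 - 4ac = (-0.781)^2 - 4*(0.766)*1 = 0.609961 - (3.064) = -2.454039.
D < 0, so the roots are the complex-conjugate pair z = (-b +/- i sqrt(-D)) / (2a) = 0.5098 +/- 1.0225i.
For a conjugate pair |z|^2 = z * conj(z) = (product of roots) = c/a = 1/(0.766) = 1.305483, so |z| = sqrt(1.305483) = 1.1426 for both roots.
Moduli of all roots: 1.1426, 1.1426.
All moduli strictly greater than 1? Yes.
Verdict: Invertible.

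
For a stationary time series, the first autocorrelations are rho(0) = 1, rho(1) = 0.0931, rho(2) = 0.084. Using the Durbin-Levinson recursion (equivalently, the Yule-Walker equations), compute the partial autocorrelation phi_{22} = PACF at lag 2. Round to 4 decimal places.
\phi_{22} = 0.0760

The PACF at lag k is phi_{kk}, the last component of the solution
to the Yule-Walker system G_k phi = r_k where
  (G_k)_{ij} = rho(|i - j|), (r_k)_i = rho(i), i,j = 1..k.
Equivalently, Durbin-Levinson gives phi_{kk} iteratively:
  phi_{11} = rho(1)
  phi_{kk} = [rho(k) - sum_{j=1..k-1} phi_{k-1,j} rho(k-j)]
            / [1 - sum_{j=1..k-1} phi_{k-1,j} rho(j)],
  phi_{k,j} = phi_{k-1,j} - phi_{kk} phi_{k-1,k-j},  j = 1..k-1.
Step k = 1:
  phi_11 = rho(1) = 0.0931.
Step k = 2:
  phi_22 = [rho(2) - phi_11 rho(1)] / [1 - phi_11 rho(1)] = [0.084 - (0.0931)(0.0931)] / [1 - (0.0931)(0.0931)]
         = 0.07533239 / 0.99133239 = 0.076.
Therefore phi_{22} = 0.0760.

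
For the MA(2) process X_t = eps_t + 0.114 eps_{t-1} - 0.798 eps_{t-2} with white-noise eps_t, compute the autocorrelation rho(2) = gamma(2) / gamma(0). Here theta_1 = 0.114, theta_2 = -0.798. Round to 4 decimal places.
\rho(2) = -0.4837

For an MA(q) process with theta_0 = 1, the autocovariance is
  gamma(k) = sigma^2 * sum_{i=0..q-k} theta_i * theta_{i+k},
and rho(k) = gamma(k) / gamma(0). Sigma^2 cancels.
  numerator   = (1)*(-0.798) = -0.798.
  denominator = (1)^2 + (0.114)^2 + (-0.798)^2 = 1.6498.
  rho(2) = -0.798 / 1.6498 = -0.4837.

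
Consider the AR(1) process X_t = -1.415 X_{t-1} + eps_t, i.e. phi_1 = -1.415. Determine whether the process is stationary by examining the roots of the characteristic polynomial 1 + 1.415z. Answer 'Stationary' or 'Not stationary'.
\text{Not stationary}

The AR(p) characteristic polynomial is P(z) = 1 + 1.415z.
Stationarity requires all roots to lie outside the unit circle, i.e. |z| > 1 for every root.
This is linear in z: 1 + (1.415) z = 0  =>  z = -1/(1.415) = -0.706714,  |z| = 0.706714.
Moduli of all roots: 0.7067.
All moduli strictly greater than 1? No.
Verdict: Not stationary.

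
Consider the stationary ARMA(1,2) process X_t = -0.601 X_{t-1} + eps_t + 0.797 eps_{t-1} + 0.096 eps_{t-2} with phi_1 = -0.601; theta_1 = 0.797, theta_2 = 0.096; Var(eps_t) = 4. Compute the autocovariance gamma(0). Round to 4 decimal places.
\gamma(0) = 4.1566

Multiply the model equation by X_{t-k} and take expectations. With theta_0 = psi_0 = 1 and psi_j the MA(infinity) weights, this gives
  gamma(k) - sum_i phi_i gamma(k-i) = c_k,
  c_k = sigma^2 * sum_{j=k..q} theta_j psi_{j-k}   (c_k = 0 for k > q),
using gamma(-m) = gamma(m).
psi-weights needed (psi_j = theta_j + sum_i phi_i psi_{j-i}):
  psi_1 = theta_1 + phi_1 = 0.797 + (-0.601) = 0.196
  psi_2 = theta_2 + phi_1 psi_1 = 0.096 + (-0.601)(0.196) = -0.021796
Right-hand sides:
  c_0 = sigma^2 (1 + theta_1 psi_1 + theta_2 psi_2) = 4 * (1 + (0.797)(0.196) + (0.096)(-0.021796)) = 4 * 1.15412 = 4.616478
  c_1 = sigma^2 (theta_1 + theta_2 psi_1) = 4 * (0.797 + (0.096)(0.196)) = 3.263264
  c_2 = sigma^2 theta_2 = 4 * (0.096) = 0.384
Equations for k = 0 and k = 1 (AR order 1):
  gamma(0) = phi_1 gamma(1) + c_0
  gamma(1) = phi_1 gamma(0) + c_1
Substituting the second into the first: gamma(0) (1 - phi_1^2) = c_0 + phi_1 c_1, so
  gamma(0) = (c_0 + phi_1 c_1) / (1 - phi_1^2) = (4.616478 + (-0.601)(3.263264)) / (1 - (-0.601)^2) = 2.655257 / 0.638799 = 4.156639.
Therefore gamma(0) = 4.1566 (to 4 decimal places).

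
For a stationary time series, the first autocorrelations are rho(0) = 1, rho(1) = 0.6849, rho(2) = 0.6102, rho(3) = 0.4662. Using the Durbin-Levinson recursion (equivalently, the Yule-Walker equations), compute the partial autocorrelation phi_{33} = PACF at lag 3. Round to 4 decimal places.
\phi_{33} = -0.0460

The PACF at lag k is phi_{kk}, the last component of the solution
to the Yule-Walker system G_k phi = r_k where
  (G_k)_{ij} = rho(|i - j|), (r_k)_i = rho(i), i,j = 1..k.
Equivalently, Durbin-Levinson gives phi_{kk} iteratively:
  phi_{11} = rho(1)
  phi_{kk} = [rho(k) - sum_{j=1..k-1} phi_{k-1,j} rho(k-j)]
            / [1 - sum_{j=1..k-1} phi_{k-1,j} rho(j)],
  phi_{k,j} = phi_{k-1,j} - phi_{kk} phi_{k-1,k-j},  j = 1..k-1.
Step k = 1:
  phi_11 = rho(1) = 0.6849.
Step k = 2:
  phi_22 = [rho(2) - phi_11 rho(1)] / [1 - phi_11 rho(1)] = [0.6102 - (0.6849)(0.6849)] / [1 - (0.6849)(0.6849)]
         = 0.14111199 / 0.53091199 = 0.265792.
  Update: phi_21 = phi_11 - phi_22 phi_11 = 0.6849 - (0.265792)(0.6849) = 0.502859.
Step k = 3:
  phi_33 = [rho(3) - phi_21 rho(2) - phi_22 rho(1)] / [1 - phi_21 rho(1) - phi_22 rho(2)]
    numerator   = 0.4662 - (0.502859)(0.6102) - (0.265792)(0.6849) = -0.02268545
    denominator = 1 - (0.502859)(0.6849) - (0.265792)(0.6102) = 0.4934056
  phi_33 = -0.02268545 / 0.4934056 = -0.046.
Therefore phi_{33} = -0.0460.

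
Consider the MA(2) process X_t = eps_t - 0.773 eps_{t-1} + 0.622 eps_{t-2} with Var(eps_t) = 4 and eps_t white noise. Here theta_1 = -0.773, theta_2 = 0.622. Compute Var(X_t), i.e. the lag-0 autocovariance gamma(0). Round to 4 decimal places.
\gamma(0) = 7.9377

For an MA(q) process X_t = eps_t + sum_i theta_i eps_{t-i} with
Var(eps_t) = sigma^2, the variance is
  gamma(0) = sigma^2 * (1 + sum_i theta_i^2).
  sum_i theta_i^2 = (-0.773)^2 + (0.622)^2 = 0.597529 + 0.386884 = 0.984413.
  gamma(0) = 4 * (1 + 0.984413) = 4 * 1.984413 = 7.937652, which rounds to 7.9377.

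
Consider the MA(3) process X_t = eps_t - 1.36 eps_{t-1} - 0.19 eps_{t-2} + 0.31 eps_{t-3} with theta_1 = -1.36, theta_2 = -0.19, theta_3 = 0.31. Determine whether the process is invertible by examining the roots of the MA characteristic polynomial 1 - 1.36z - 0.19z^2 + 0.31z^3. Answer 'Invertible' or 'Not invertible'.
\text{Not invertible}

The MA(q) characteristic polynomial is P(z) = 1 - 1.36z - 0.19z^2 + 0.31z^3.
Invertibility requires all roots to lie outside the unit circle, i.e. |z| > 1 for every root.
Degree 3: look for a simple real root z0 first, then factor out (1 - z/z0) and solve the remaining quadratic.
Testing z0 = 2: P(2) = 1 + (-1.36)(2) + (-0.19)(2)^2 + (0.31)(2)^3
  = 1 + (-2.72) + (-0.76) + (2.48) = 0.  So z_0 = 2 is a root, |z_0| = 2.
Divide out the factor (1 - 0.5 z) = (1 - z/z0) (since 1/z0 = 0.5):
  P(z) = (1 - 0.5 z)(1 + (-0.86) z + (-0.62) z^2)
  [check: z-coef -0.86 - (0.5) = -1.36; z^2-coef -0.62 - (0.5)(-0.86) = -0.19; z^3-coef -(0.5)(-0.62) = 0.31.]
Remaining roots from the quadratic factor 1 + (-0.86) z + (-0.62) z^2:
  Set 1 + (-0.86) z + (-0.62) z^2 = 0, i.e. a z^2 + b z + c = 0 with a = -0.62, b = -0.86, c = 1.
  Discriminant D = b^2 - 4ac = (-0.86)^2 - 4*(-0.62)*1 = 0.7396 - (-2.48) = 3.2196.
  D >= 0, so the roots are real: z = (-b +/- sqrt(D)) / (2a) = (0.86 +/- 1.794324) / (-1.24).
    z_1 = (0.86 + 1.794324) / (-1.24) = -2.1406,   |z_1| = 2.1406.
    z_2 = (0.86 - 1.794324) / (-1.24) = 0.7535,   |z_2| = 0.7535.
Moduli of all roots: 2.0000, 2.1406, 0.7535.
All moduli strictly greater than 1? No.
Verdict: Not invertible.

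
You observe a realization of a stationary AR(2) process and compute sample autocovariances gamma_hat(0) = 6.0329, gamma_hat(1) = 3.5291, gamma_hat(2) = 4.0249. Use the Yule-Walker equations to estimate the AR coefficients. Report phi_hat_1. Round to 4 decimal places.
\hat\phi_{1} = 0.2960

The Yule-Walker equations for an AR(p) process read, in matrix form,
  Gamma_p phi = r_p,   with   (Gamma_p)_{ij} = gamma(|i - j|),
                       (r_p)_i = gamma(i),   i,j = 1..p.
Substitute the sample gammas (Toeplitz matrix and right-hand side of size 2):
  Gamma_p = [[6.0329, 3.5291], [3.5291, 6.0329]]
  r_p     = [3.5291, 4.0249]
Written out:
  6.0329 phi_1 + 3.5291 phi_2 = 3.5291
  3.5291 phi_1 + 6.0329 phi_2 = 4.0249
Solve by Cramer's rule:
  det = gamma(0)^2 - gamma(1)^2 = (6.0329)^2 - (3.5291)^2 = 36.39588241 - 12.45454681 = 23.9413356
  phi_hat_1 = [gamma(1) gamma(0) - gamma(1) gamma(2)] / det = [(3.5291)(6.0329) - (3.5291)(4.0249)] / 23.9413356 = 7.0864328 / 23.9413356 = 0.296
  phi_hat_2 = [gamma(0) gamma(2) - gamma(1)^2] / det = [(6.0329)(4.0249) - (3.5291)^2] / 23.9413356 = 11.8272724 / 23.9413356 = 0.494
So phi_hat = [0.2960, 0.4940].
Therefore phi_hat_1 = 0.2960.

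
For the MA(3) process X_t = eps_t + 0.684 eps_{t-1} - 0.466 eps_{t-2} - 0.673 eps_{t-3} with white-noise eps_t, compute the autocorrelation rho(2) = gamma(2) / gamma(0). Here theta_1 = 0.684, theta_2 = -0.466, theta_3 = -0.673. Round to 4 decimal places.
\rho(2) = -0.4333

For an MA(q) process with theta_0 = 1, the autocovariance is
  gamma(k) = sigma^2 * sum_{i=0..q-k} theta_i * theta_{i+k},
and rho(k) = gamma(k) / gamma(0). Sigma^2 cancels.
  numerator   = (1)*(-0.466) + (0.684)*(-0.673) = -0.926332.
  denominator = (1)^2 + (0.684)^2 + (-0.466)^2 + (-0.673)^2 = 2.137941.
  rho(2) = -0.926332 / 2.137941 = -0.4333.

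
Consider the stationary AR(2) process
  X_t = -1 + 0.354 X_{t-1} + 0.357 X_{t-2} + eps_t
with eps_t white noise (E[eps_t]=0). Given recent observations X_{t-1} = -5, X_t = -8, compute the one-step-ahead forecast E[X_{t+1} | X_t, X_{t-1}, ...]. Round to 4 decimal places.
E[X_{t+1} \mid \mathcal F_t] = -5.6170

For an AR(p) model X_t = c + sum_i phi_i X_{t-i} + eps_t, the
one-step-ahead conditional mean is
  E[X_{t+1} | X_t, ...] = c + sum_i phi_i X_{t+1-i}.
Substitute known values:
  E[X_{t+1} | ...] = -1 + (0.354) * (-8) + (0.357) * (-5)
                   = -5.6170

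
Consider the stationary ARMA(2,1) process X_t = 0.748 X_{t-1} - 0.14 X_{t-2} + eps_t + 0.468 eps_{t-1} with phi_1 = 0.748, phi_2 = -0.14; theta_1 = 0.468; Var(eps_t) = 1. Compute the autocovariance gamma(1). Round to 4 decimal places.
\gamma(1) = 2.5649

Multiply the model equation by X_{t-k} and take expectations. With theta_0 = psi_0 = 1 and psi_j the MA(infinity) weights, this gives
  gamma(k) - sum_i phi_i gamma(k-i) = c_k,
  c_k = sigma^2 * sum_{j=k..q} theta_j psi_{j-k}   (c_k = 0 for k > q),
using gamma(-m) = gamma(m).
psi-weights needed (psi_j = theta_j + sum_i phi_i psi_{j-i}):
  psi_1 = theta_1 + phi_1 = 0.468 + (0.748) = 1.216
Right-hand sides:
  c_0 = sigma^2 (1 + theta_1 psi_1) = 1 * (1 + (0.468)(1.216)) = 1 * 1.569088 = 1.569088
  c_1 = sigma^2 theta_1 = 1 * (0.468) = 0.468
  c_2 = 0
Equations for k = 0, 1, 2 (AR order 2, c_2 = 0):
  (E0) gamma(0) = phi_1 gamma(1) + phi_2 gamma(2) + c_0
  (E1) gamma(1) = phi_1 gamma(0) + phi_2 gamma(1) + c_1
  (E2) gamma(2) = phi_1 gamma(1) + phi_2 gamma(0)
From (E1): gamma(1) = A gamma(0) + B with
  A = phi_1 / (1 - phi_2) = 0.748 / 1.14 = 0.65614,   B = c_1 / (1 - phi_2) = 0.468 / 1.14 = 0.410526.
Insert (E2) into (E0): gamma(0) (1 - phi_2^2) = phi_1 (1 + phi_2) gamma(1) + c_0.
  phi_1 (1 + phi_2) = (0.748)(0.86) = 0.64328,   1 - phi_2^2 = 0.9804.
Replace gamma(1) by A gamma(0) + B and collect gamma(0):
  gamma(0) [0.9804 - (0.64328)(0.65614)] = (0.64328)(0.410526) + 1.569088
  gamma(0) * 0.558318 = 1.833171
  gamma(0) = 1.833171 / 0.558318 = 3.283382.
  gamma(1) = A gamma(0) + B = (0.65614)(3.283382) + (0.410526) = 2.564886.
Therefore gamma(1) = 2.5649 (to 4 decimal places).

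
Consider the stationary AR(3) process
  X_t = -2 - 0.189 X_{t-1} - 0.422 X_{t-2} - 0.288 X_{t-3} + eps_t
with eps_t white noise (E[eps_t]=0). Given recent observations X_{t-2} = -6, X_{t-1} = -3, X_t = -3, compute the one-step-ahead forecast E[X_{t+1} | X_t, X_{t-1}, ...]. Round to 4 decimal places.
E[X_{t+1} \mid \mathcal F_t] = 1.5610

For an AR(p) model X_t = c + sum_i phi_i X_{t-i} + eps_t, the
one-step-ahead conditional mean is
  E[X_{t+1} | X_t, ...] = c + sum_i phi_i X_{t+1-i}.
Substitute known values:
  E[X_{t+1} | ...] = -2 + (-0.189) * (-3) + (-0.422) * (-3) + (-0.288) * (-6)
                   = 1.5610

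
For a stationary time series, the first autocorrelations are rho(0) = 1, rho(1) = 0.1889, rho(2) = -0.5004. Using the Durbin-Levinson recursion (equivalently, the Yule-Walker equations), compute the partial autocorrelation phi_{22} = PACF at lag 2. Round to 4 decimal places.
\phi_{22} = -0.5559

The PACF at lag k is phi_{kk}, the last component of the solution
to the Yule-Walker system G_k phi = r_k where
  (G_k)_{ij} = rho(|i - j|), (r_k)_i = rho(i), i,j = 1..k.
Equivalently, Durbin-Levinson gives phi_{kk} iteratively:
  phi_{11} = rho(1)
  phi_{kk} = [rho(k) - sum_{j=1..k-1} phi_{k-1,j} rho(k-j)]
            / [1 - sum_{j=1..k-1} phi_{k-1,j} rho(j)],
  phi_{k,j} = phi_{k-1,j} - phi_{kk} phi_{k-1,k-j},  j = 1..k-1.
Step k = 1:
  phi_11 = rho(1) = 0.1889.
Step k = 2:
  phi_22 = [rho(2) - phi_11 rho(1)] / [1 - phi_11 rho(1)] = [-0.5004 - (0.1889)(0.1889)] / [1 - (0.1889)(0.1889)]
         = -0.53608321 / 0.96431679 = -0.5559.
Therefore phi_{22} = -0.5559.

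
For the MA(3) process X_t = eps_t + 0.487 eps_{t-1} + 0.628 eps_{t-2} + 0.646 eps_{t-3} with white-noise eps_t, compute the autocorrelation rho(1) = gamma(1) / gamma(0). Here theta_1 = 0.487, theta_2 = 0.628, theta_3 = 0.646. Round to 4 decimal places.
\rho(1) = 0.5850

For an MA(q) process with theta_0 = 1, the autocovariance is
  gamma(k) = sigma^2 * sum_{i=0..q-k} theta_i * theta_{i+k},
and rho(k) = gamma(k) / gamma(0). Sigma^2 cancels.
  numerator   = (1)*(0.487) + (0.487)*(0.628) + (0.628)*(0.646) = 1.198524.
  denominator = (1)^2 + (0.487)^2 + (0.628)^2 + (0.646)^2 = 2.048869.
  rho(1) = 1.198524 / 2.048869 = 0.5850.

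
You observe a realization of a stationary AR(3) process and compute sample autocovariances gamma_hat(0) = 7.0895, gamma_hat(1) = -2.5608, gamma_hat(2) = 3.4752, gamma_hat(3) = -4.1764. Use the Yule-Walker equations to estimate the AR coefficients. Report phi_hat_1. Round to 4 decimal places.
\hat\phi_{1} = -0.0190

The Yule-Walker equations for an AR(p) process read, in matrix form,
  Gamma_p phi = r_p,   with   (Gamma_p)_{ij} = gamma(|i - j|),
                       (r_p)_i = gamma(i),   i,j = 1..p.
Substitute the sample gammas (Toeplitz matrix and right-hand side of size 3):
  Gamma_p = [[7.0895, -2.5608, 3.4752], [-2.5608, 7.0895, -2.5608], [3.4752, -2.5608, 7.0895]]
  r_p     = [-2.5608, 3.4752, -4.1764]
Written out (R1..R3):
  (R1) 7.0895 phi_1 - 2.5608 phi_2 + 3.4752 phi_3 = -2.5608
  (R2) -2.5608 phi_1 + 7.0895 phi_2 - 2.5608 phi_3 = 3.4752
  (R3) 3.4752 phi_1 - 2.5608 phi_2 + 7.0895 phi_3 = -4.1764
Gaussian elimination:
  R2 <- R2 - (-2.5608/7.0895) R1 = R2 - (-0.36121) R1:  6.164513 phi_2 - 1.305522 phi_3 = 2.550213
  R3 <- R3 - (3.4752/7.0895) R1 = R3 - (0.49019) R1:  -1.305522 phi_2 + 5.385993 phi_3 = -2.921122
  R3 <- R3 - (-1.305522/6.164513) R2 = R3 - (-0.21178) R2:  5.109509 phi_3 = -2.381037
Back-substitution:
  phi_hat_3 = -2.381037 / 5.109509 = -0.466001
  phi_hat_2 = (2.550213 - (-1.305522)(-0.466001)) / 6.164513 = 0.315003
  phi_hat_1 = (-2.5608 - (-2.5608)(0.315003) - (3.4752)(-0.466001)) / 7.0895 = -0.018999
So phi_hat = [-0.0190, 0.3150, -0.4660].
Therefore phi_hat_1 = -0.0190.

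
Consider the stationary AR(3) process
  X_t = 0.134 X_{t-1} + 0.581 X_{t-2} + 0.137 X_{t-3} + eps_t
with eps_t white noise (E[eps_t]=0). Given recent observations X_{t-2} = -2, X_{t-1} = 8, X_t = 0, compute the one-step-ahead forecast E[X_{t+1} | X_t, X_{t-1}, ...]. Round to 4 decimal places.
E[X_{t+1} \mid \mathcal F_t] = 4.3740

For an AR(p) model X_t = c + sum_i phi_i X_{t-i} + eps_t, the
one-step-ahead conditional mean is
  E[X_{t+1} | X_t, ...] = c + sum_i phi_i X_{t+1-i}.
Substitute known values:
  E[X_{t+1} | ...] = (0.134) * (0) + (0.581) * (8) + (0.137) * (-2)
                   = 4.3740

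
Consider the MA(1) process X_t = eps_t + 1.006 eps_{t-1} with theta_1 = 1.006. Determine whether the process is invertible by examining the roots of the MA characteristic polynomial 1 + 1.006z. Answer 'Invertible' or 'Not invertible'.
\text{Not invertible}

The MA(q) characteristic polynomial is P(z) = 1 + 1.006z.
Invertibility requires all roots to lie outside the unit circle, i.e. |z| > 1 for every root.
This is linear in z: 1 + (1.006) z = 0  =>  z = -1/(1.006) = -0.994036,  |z| = 0.994036.
Moduli of all roots: 0.9940.
All moduli strictly greater than 1? No.
Verdict: Not invertible.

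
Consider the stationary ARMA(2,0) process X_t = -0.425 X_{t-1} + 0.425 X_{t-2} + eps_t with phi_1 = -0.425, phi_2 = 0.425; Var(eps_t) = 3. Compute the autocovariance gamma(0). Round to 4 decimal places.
\gamma(0) = 8.0702

Multiply the model equation by X_{t-k} and take expectations. With theta_0 = psi_0 = 1 and psi_j the MA(infinity) weights, this gives
  gamma(k) - sum_i phi_i gamma(k-i) = c_k,
  c_k = sigma^2 * sum_{j=k..q} theta_j psi_{j-k}   (c_k = 0 for k > q),
using gamma(-m) = gamma(m).
Pure AR (q = 0): c_0 = sigma^2 = 3, c_k = 0 for k >= 1.
Equations for k = 0, 1, 2 (AR order 2, c_2 = 0):
  (E0) gamma(0) = phi_1 gamma(1) + phi_2 gamma(2) + c_0
  (E1) gamma(1) = phi_1 gamma(0) + phi_2 gamma(1) + c_1
  (E2) gamma(2) = phi_1 gamma(1) + phi_2 gamma(0)
From (E1): gamma(1) = A gamma(0) + B with
  A = phi_1 / (1 - phi_2) = -0.425 / 0.575 = -0.73913,   B = c_1 / (1 - phi_2) = 0 / 0.575 = 0.
Insert (E2) into (E0): gamma(0) (1 - phi_2^2) = phi_1 (1 + phi_2) gamma(1) + c_0.
  phi_1 (1 + phi_2) = (-0.425)(1.425) = -0.605625,   1 - phi_2^2 = 0.819375.
Replace gamma(1) by A gamma(0) + B and collect gamma(0):
  gamma(0) [0.819375 - (-0.605625)(-0.73913)] = c_0 = 3
  gamma(0) * 0.371739 = 3
  gamma(0) = 3 / 0.371739 = 8.070175.
Therefore gamma(0) = 8.0702 (to 4 decimal places).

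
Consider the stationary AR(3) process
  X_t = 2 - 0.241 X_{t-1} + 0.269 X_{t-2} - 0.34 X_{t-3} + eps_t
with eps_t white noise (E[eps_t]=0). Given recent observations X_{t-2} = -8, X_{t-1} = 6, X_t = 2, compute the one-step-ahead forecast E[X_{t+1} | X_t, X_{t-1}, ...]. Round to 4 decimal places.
E[X_{t+1} \mid \mathcal F_t] = 5.8520

For an AR(p) model X_t = c + sum_i phi_i X_{t-i} + eps_t, the
one-step-ahead conditional mean is
  E[X_{t+1} | X_t, ...] = c + sum_i phi_i X_{t+1-i}.
Substitute known values:
  E[X_{t+1} | ...] = 2 + (-0.241) * (2) + (0.269) * (6) + (-0.34) * (-8)
                   = 5.8520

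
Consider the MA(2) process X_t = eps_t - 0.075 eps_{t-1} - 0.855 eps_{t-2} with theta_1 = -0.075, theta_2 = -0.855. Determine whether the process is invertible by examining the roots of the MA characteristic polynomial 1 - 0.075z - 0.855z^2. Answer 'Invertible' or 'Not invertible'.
\text{Invertible}

The MA(q) characteristic polynomial is P(z) = 1 - 0.075z - 0.855z^2.
Invertibility requires all roots to lie outside the unit circle, i.e. |z| > 1 for every root.
Set 1 + (-0.075) z + (-0.855) z^2 = 0, i.e. a z^2 + b z + c = 0 with a = -0.855, b = -0.075, c = 1.
Discriminant D = b^2 - 4ac = (-0.075)^2 - 4*(-0.855)*1 = 0.005625 - (-3.42) = 3.425625.
D >= 0, so the roots are real: z = (-b +/- sqrt(D)) / (2a) = (0.075 +/- 1.850844) / (-1.71).
  z_1 = (0.075 + 1.850844) / (-1.71) = -1.1262,   |z_1| = 1.1262.
  z_2 = (0.075 - 1.850844) / (-1.71) = 1.0385,   |z_2| = 1.0385.
Moduli of all roots: 1.1262, 1.0385.
All moduli strictly greater than 1? Yes.
Verdict: Invertible.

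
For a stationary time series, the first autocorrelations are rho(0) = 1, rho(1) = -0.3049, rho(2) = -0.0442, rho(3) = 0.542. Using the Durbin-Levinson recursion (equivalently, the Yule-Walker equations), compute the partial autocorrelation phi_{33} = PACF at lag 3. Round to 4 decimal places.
\phi_{33} = 0.5420

The PACF at lag k is phi_{kk}, the last component of the solution
to the Yule-Walker system G_k phi = r_k where
  (G_k)_{ij} = rho(|i - j|), (r_k)_i = rho(i), i,j = 1..k.
Equivalently, Durbin-Levinson gives phi_{kk} iteratively:
  phi_{11} = rho(1)
  phi_{kk} = [rho(k) - sum_{j=1..k-1} phi_{k-1,j} rho(k-j)]
            / [1 - sum_{j=1..k-1} phi_{k-1,j} rho(j)],
  phi_{k,j} = phi_{k-1,j} - phi_{kk} phi_{k-1,k-j},  j = 1..k-1.
Step k = 1:
  phi_11 = rho(1) = -0.3049.
Step k = 2:
  phi_22 = [rho(2) - phi_11 rho(1)] / [1 - phi_11 rho(1)] = [-0.0442 - (-0.3049)(-0.3049)] / [1 - (-0.3049)(-0.3049)]
         = -0.13716401 / 0.90703599 = -0.151222.
  Update: phi_21 = phi_11 - phi_22 phi_11 = -0.3049 - (-0.151222)(-0.3049) = -0.351008.
Step k = 3:
  phi_33 = [rho(3) - phi_21 rho(2) - phi_22 rho(1)] / [1 - phi_21 rho(1) - phi_22 rho(2)]
    numerator   = 0.542 - (-0.351008)(-0.0442) - (-0.151222)(-0.3049) = 0.4803778
    denominator = 1 - (-0.351008)(-0.3049) - (-0.151222)(-0.0442) = 0.88629374
  phi_33 = 0.4803778 / 0.88629374 = 0.542.
Therefore phi_{33} = 0.5420.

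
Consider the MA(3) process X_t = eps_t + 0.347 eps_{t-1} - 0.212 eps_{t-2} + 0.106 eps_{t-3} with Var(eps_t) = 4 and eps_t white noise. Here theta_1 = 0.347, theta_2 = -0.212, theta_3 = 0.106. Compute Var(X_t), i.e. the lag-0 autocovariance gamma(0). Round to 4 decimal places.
\gamma(0) = 4.7064

For an MA(q) process X_t = eps_t + sum_i theta_i eps_{t-i} with
Var(eps_t) = sigma^2, the variance is
  gamma(0) = sigma^2 * (1 + sum_i theta_i^2).
  sum_i theta_i^2 = (0.347)^2 + (-0.212)^2 + (0.106)^2 = 0.120409 + 0.044944 + 0.011236 = 0.176589.
  gamma(0) = 4 * (1 + 0.176589) = 4 * 1.176589 = 4.706356, which rounds to 4.7064.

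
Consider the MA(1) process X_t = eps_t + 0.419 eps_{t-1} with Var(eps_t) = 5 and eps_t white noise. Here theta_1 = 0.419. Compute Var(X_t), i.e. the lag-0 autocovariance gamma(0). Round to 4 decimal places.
\gamma(0) = 5.8778

For an MA(q) process X_t = eps_t + sum_i theta_i eps_{t-i} with
Var(eps_t) = sigma^2, the variance is
  gamma(0) = sigma^2 * (1 + sum_i theta_i^2).
  sum_i theta_i^2 = (0.419)^2 = 0.175561.
  gamma(0) = 5 * (1 + 0.175561) = 5 * 1.175561 = 5.877805, which rounds to 5.8778.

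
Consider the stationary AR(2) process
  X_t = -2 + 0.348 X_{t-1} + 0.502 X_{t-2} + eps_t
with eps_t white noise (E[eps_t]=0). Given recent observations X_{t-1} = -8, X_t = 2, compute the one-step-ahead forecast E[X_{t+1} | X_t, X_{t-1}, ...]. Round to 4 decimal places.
E[X_{t+1} \mid \mathcal F_t] = -5.3200

For an AR(p) model X_t = c + sum_i phi_i X_{t-i} + eps_t, the
one-step-ahead conditional mean is
  E[X_{t+1} | X_t, ...] = c + sum_i phi_i X_{t+1-i}.
Substitute known values:
  E[X_{t+1} | ...] = -2 + (0.348) * (2) + (0.502) * (-8)
                   = -5.3200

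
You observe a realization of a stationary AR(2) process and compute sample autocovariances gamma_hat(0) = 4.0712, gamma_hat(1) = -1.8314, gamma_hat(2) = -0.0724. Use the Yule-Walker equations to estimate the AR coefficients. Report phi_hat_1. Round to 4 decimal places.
\hat\phi_{1} = -0.5740

The Yule-Walker equations for an AR(p) process read, in matrix form,
  Gamma_p phi = r_p,   with   (Gamma_p)_{ij} = gamma(|i - j|),
                       (r_p)_i = gamma(i),   i,j = 1..p.
Substitute the sample gammas (Toeplitz matrix and right-hand side of size 2):
  Gamma_p = [[4.0712, -1.8314], [-1.8314, 4.0712]]
  r_p     = [-1.8314, -0.0724]
Written out:
  4.0712 phi_1 - 1.8314 phi_2 = -1.8314
  -1.8314 phi_1 + 4.0712 phi_2 = -0.0724
Solve by Cramer's rule:
  det = gamma(0)^2 - gamma(1)^2 = (4.0712)^2 - (-1.8314)^2 = 16.57466944 - 3.35402596 = 13.22064348
  phi_hat_1 = [gamma(1) gamma(0) - gamma(1) gamma(2)] / det = [(-1.8314)(4.0712) - (-1.8314)(-0.0724)] / 13.22064348 = -7.58858904 / 13.22064348 = -0.574
  phi_hat_2 = [gamma(0) gamma(2) - gamma(1)^2] / det = [(4.0712)(-0.0724) - (-1.8314)^2] / 13.22064348 = -3.64878084 / 13.22064348 = -0.276
So phi_hat = [-0.5740, -0.2760].
Therefore phi_hat_1 = -0.5740.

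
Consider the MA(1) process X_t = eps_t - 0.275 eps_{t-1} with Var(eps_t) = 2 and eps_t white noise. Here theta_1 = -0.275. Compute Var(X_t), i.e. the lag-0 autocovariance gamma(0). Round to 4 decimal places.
\gamma(0) = 2.1513

For an MA(q) process X_t = eps_t + sum_i theta_i eps_{t-i} with
Var(eps_t) = sigma^2, the variance is
  gamma(0) = sigma^2 * (1 + sum_i theta_i^2).
  sum_i theta_i^2 = (-0.275)^2 = 0.075625.
  gamma(0) = 2 * (1 + 0.075625) = 2 * 1.075625 = 2.15125, which rounds to 2.1513.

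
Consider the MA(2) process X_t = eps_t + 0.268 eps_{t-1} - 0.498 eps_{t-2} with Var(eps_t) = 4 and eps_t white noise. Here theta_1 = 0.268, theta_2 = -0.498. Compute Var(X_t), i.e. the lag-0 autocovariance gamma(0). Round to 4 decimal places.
\gamma(0) = 5.2793

For an MA(q) process X_t = eps_t + sum_i theta_i eps_{t-i} with
Var(eps_t) = sigma^2, the variance is
  gamma(0) = sigma^2 * (1 + sum_i theta_i^2).
  sum_i theta_i^2 = (0.268)^2 + (-0.498)^2 = 0.071824 + 0.248004 = 0.319828.
  gamma(0) = 4 * (1 + 0.319828) = 4 * 1.319828 = 5.279312, which rounds to 5.2793.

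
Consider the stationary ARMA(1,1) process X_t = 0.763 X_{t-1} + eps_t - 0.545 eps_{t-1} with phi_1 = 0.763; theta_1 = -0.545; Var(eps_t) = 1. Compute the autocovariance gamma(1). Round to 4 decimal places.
\gamma(1) = 0.3048

Multiply the model equation by X_{t-k} and take expectations. With theta_0 = psi_0 = 1 and psi_j the MA(infinity) weights, this gives
  gamma(k) - sum_i phi_i gamma(k-i) = c_k,
  c_k = sigma^2 * sum_{j=k..q} theta_j psi_{j-k}   (c_k = 0 for k > q),
using gamma(-m) = gamma(m).
psi-weights needed (psi_j = theta_j + sum_i phi_i psi_{j-i}):
  psi_1 = theta_1 + phi_1 = -0.545 + (0.763) = 0.218
Right-hand sides:
  c_0 = sigma^2 (1 + theta_1 psi_1) = 1 * (1 + (-0.545)(0.218)) = 1 * 0.88119 = 0.88119
  c_1 = sigma^2 theta_1 = 1 * (-0.545) = -0.545
  c_2 = 0
Equations for k = 0 and k = 1 (AR order 1):
  gamma(0) = phi_1 gamma(1) + c_0
  gamma(1) = phi_1 gamma(0) + c_1
Substituting the second into the first: gamma(0) (1 - phi_1^2) = c_0 + phi_1 c_1, so
  gamma(0) = (c_0 + phi_1 c_1) / (1 - phi_1^2) = (0.88119 + (0.763)(-0.545)) / (1 - (0.763)^2) = 0.465355 / 0.417831 = 1.11374.
  gamma(1) = phi_1 gamma(0) + c_1 = (0.763)(1.11374) + (-0.545) = 0.304783.
Therefore gamma(1) = 0.3048 (to 4 decimal places).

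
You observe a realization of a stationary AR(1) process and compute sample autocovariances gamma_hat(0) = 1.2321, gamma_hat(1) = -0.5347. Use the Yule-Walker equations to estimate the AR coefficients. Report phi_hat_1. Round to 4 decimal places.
\hat\phi_{1} = -0.4340

The Yule-Walker equations for an AR(p) process read, in matrix form,
  Gamma_p phi = r_p,   with   (Gamma_p)_{ij} = gamma(|i - j|),
                       (r_p)_i = gamma(i),   i,j = 1..p.
Substitute the sample gammas (Toeplitz matrix and right-hand side of size 1):
  Gamma_p = [[1.2321]]
  r_p     = [-0.5347]
With p = 1 this is the single equation gamma(0) phi_1 = gamma(1):
  phi_hat_1 = gamma(1) / gamma(0) = -0.5347 / 1.2321 = -0.4340.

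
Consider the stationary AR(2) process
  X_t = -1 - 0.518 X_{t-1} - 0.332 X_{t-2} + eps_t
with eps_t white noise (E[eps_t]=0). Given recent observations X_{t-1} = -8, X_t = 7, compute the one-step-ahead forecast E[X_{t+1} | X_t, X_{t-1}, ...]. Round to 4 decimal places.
E[X_{t+1} \mid \mathcal F_t] = -1.9700

For an AR(p) model X_t = c + sum_i phi_i X_{t-i} + eps_t, the
one-step-ahead conditional mean is
  E[X_{t+1} | X_t, ...] = c + sum_i phi_i X_{t+1-i}.
Substitute known values:
  E[X_{t+1} | ...] = -1 + (-0.518) * (7) + (-0.332) * (-8)
                   = -1.9700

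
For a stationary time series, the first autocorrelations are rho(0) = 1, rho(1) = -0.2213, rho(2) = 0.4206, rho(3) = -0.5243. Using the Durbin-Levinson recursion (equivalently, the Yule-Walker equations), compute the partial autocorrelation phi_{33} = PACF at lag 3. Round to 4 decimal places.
\phi_{33} = -0.4730

The PACF at lag k is phi_{kk}, the last component of the solution
to the Yule-Walker system G_k phi = r_k where
  (G_k)_{ij} = rho(|i - j|), (r_k)_i = rho(i), i,j = 1..k.
Equivalently, Durbin-Levinson gives phi_{kk} iteratively:
  phi_{11} = rho(1)
  phi_{kk} = [rho(k) - sum_{j=1..k-1} phi_{k-1,j} rho(k-j)]
            / [1 - sum_{j=1..k-1} phi_{k-1,j} rho(j)],
  phi_{k,j} = phi_{k-1,j} - phi_{kk} phi_{k-1,k-j},  j = 1..k-1.
Step k = 1:
  phi_11 = rho(1) = -0.2213.
Step k = 2:
  phi_22 = [rho(2) - phi_11 rho(1)] / [1 - phi_11 rho(1)] = [0.4206 - (-0.2213)(-0.2213)] / [1 - (-0.2213)(-0.2213)]
         = 0.37162631 / 0.95102631 = 0.390763.
  Update: phi_21 = phi_11 - phi_22 phi_11 = -0.2213 - (0.390763)(-0.2213) = -0.134824.
Step k = 3:
  phi_33 = [rho(3) - phi_21 rho(2) - phi_22 rho(1)] / [1 - phi_21 rho(1) - phi_22 rho(2)]
    numerator   = -0.5243 - (-0.134824)(0.4206) - (0.390763)(-0.2213) = -0.38111706
    denominator = 1 - (-0.134824)(-0.2213) - (0.390763)(0.4206) = 0.80580834
  phi_33 = -0.38111706 / 0.80580834 = -0.473.
Therefore phi_{33} = -0.4730.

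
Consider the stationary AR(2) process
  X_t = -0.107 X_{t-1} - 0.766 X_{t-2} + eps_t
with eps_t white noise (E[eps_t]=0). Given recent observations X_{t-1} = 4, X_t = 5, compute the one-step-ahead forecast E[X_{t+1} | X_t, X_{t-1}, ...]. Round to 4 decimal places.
E[X_{t+1} \mid \mathcal F_t] = -3.5990

For an AR(p) model X_t = c + sum_i phi_i X_{t-i} + eps_t, the
one-step-ahead conditional mean is
  E[X_{t+1} | X_t, ...] = c + sum_i phi_i X_{t+1-i}.
Substitute known values:
  E[X_{t+1} | ...] = (-0.107) * (5) + (-0.766) * (4)
                   = -3.5990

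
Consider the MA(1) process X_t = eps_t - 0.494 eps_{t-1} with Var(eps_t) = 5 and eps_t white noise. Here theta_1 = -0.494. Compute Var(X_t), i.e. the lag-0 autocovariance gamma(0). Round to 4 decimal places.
\gamma(0) = 6.2202

For an MA(q) process X_t = eps_t + sum_i theta_i eps_{t-i} with
Var(eps_t) = sigma^2, the variance is
  gamma(0) = sigma^2 * (1 + sum_i theta_i^2).
  sum_i theta_i^2 = (-0.494)^2 = 0.244036.
  gamma(0) = 5 * (1 + 0.244036) = 5 * 1.244036 = 6.22018, which rounds to 6.2202.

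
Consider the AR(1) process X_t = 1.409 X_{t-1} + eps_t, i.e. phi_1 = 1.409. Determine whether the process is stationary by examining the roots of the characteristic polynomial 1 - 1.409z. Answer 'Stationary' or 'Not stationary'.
\text{Not stationary}

The AR(p) characteristic polynomial is P(z) = 1 - 1.409z.
Stationarity requires all roots to lie outside the unit circle, i.e. |z| > 1 for every root.
This is linear in z: 1 + (-1.409) z = 0  =>  z = -1/(-1.409) = 0.709723,  |z| = 0.709723.
Moduli of all roots: 0.7097.
All moduli strictly greater than 1? No.
Verdict: Not stationary.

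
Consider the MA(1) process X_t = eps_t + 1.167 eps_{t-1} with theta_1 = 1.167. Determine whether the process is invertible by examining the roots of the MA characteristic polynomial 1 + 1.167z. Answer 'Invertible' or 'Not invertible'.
\text{Not invertible}

The MA(q) characteristic polynomial is P(z) = 1 + 1.167z.
Invertibility requires all roots to lie outside the unit circle, i.e. |z| > 1 for every root.
This is linear in z: 1 + (1.167) z = 0  =>  z = -1/(1.167) = -0.856898,  |z| = 0.856898.
Moduli of all roots: 0.8569.
All moduli strictly greater than 1? No.
Verdict: Not invertible.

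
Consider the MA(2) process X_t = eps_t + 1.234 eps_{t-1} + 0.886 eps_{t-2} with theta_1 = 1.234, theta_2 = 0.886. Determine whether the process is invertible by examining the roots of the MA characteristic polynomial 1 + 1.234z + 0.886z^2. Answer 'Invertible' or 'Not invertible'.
\text{Invertible}

The MA(q) characteristic polynomial is P(z) = 1 + 1.234z + 0.886z^2.
Invertibility requires all roots to lie outside the unit circle, i.e. |z| > 1 for every root.
Set 1 + (1.234) z + (0.886) z^2 = 0, i.e. a z^2 + b z + c = 0 with a = 0.886, b = 1.234, c = 1.
Discriminant D = b^2 - 4ac = (1.234)^2 - 4*(0.886)*1 = 1.522756 - (3.544) = -2.021244.
D < 0, so the roots are the complex-conjugate pair z = (-b +/- i sqrt(-D)) / (2a) = -0.6964 +/- 0.8023i.
For a conjugate pair |z|^2 = z * conj(z) = (product of roots) = c/a = 1/(0.886) = 1.128668, so |z| = sqrt(1.128668) = 1.0624 for both roots.
Moduli of all roots: 1.0624, 1.0624.
All moduli strictly greater than 1? Yes.
Verdict: Invertible.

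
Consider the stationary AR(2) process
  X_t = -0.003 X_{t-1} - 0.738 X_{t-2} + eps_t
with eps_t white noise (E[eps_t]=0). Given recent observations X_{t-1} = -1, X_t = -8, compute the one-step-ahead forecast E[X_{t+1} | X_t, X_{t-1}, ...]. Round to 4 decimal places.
E[X_{t+1} \mid \mathcal F_t] = 0.7620

For an AR(p) model X_t = c + sum_i phi_i X_{t-i} + eps_t, the
one-step-ahead conditional mean is
  E[X_{t+1} | X_t, ...] = c + sum_i phi_i X_{t+1-i}.
Substitute known values:
  E[X_{t+1} | ...] = (-0.003) * (-8) + (-0.738) * (-1)
                   = 0.7620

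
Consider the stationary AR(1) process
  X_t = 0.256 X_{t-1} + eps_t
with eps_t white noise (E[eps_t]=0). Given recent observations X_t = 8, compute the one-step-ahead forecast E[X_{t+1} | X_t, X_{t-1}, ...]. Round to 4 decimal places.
E[X_{t+1} \mid \mathcal F_t] = 2.0480

For an AR(p) model X_t = c + sum_i phi_i X_{t-i} + eps_t, the
one-step-ahead conditional mean is
  E[X_{t+1} | X_t, ...] = c + sum_i phi_i X_{t+1-i}.
Substitute known values:
  E[X_{t+1} | ...] = (0.256) * (8)
                   = 2.0480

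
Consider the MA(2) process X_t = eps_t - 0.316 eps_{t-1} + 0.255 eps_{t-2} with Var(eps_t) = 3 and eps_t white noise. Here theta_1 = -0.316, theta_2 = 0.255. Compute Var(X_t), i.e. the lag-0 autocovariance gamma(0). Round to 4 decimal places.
\gamma(0) = 3.4946

For an MA(q) process X_t = eps_t + sum_i theta_i eps_{t-i} with
Var(eps_t) = sigma^2, the variance is
  gamma(0) = sigma^2 * (1 + sum_i theta_i^2).
  sum_i theta_i^2 = (-0.316)^2 + (0.255)^2 = 0.099856 + 0.065025 = 0.164881.
  gamma(0) = 3 * (1 + 0.164881) = 3 * 1.164881 = 3.494643, which rounds to 3.4946.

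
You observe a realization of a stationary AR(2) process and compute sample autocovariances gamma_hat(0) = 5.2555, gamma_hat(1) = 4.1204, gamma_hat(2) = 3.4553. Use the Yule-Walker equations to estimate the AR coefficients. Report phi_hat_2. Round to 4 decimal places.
\hat\phi_{2} = 0.1110

The Yule-Walker equations for an AR(p) process read, in matrix form,
  Gamma_p phi = r_p,   with   (Gamma_p)_{ij} = gamma(|i - j|),
                       (r_p)_i = gamma(i),   i,j = 1..p.
Substitute the sample gammas (Toeplitz matrix and right-hand side of size 2):
  Gamma_p = [[5.2555, 4.1204], [4.1204, 5.2555]]
  r_p     = [4.1204, 3.4553]
Written out:
  5.2555 phi_1 + 4.1204 phi_2 = 4.1204
  4.1204 phi_1 + 5.2555 phi_2 = 3.4553
Solve by Cramer's rule:
  det = gamma(0)^2 - gamma(1)^2 = (5.2555)^2 - (4.1204)^2 = 27.62028025 - 16.97769616 = 10.64258409
  phi_hat_1 = [gamma(1) gamma(0) - gamma(1) gamma(2)] / det = [(4.1204)(5.2555) - (4.1204)(3.4553)] / 10.64258409 = 7.41754408 / 10.64258409 = 0.697
  phi_hat_2 = [gamma(0) gamma(2) - gamma(1)^2] / det = [(5.2555)(3.4553) - (4.1204)^2] / 10.64258409 = 1.18163299 / 10.64258409 = 0.111
So phi_hat = [0.6970, 0.1110].
Therefore phi_hat_2 = 0.1110.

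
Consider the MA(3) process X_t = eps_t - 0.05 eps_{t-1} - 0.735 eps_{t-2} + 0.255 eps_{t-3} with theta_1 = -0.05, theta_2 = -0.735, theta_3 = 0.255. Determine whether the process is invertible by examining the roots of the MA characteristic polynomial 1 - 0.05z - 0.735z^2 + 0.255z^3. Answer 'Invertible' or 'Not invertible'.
\text{Invertible}

The MA(q) characteristic polynomial is P(z) = 1 - 0.05z - 0.735z^2 + 0.255z^3.
Invertibility requires all roots to lie outside the unit circle, i.e. |z| > 1 for every root.
Degree 3: look for a simple real root z0 first, then factor out (1 - z/z0) and solve the remaining quadratic.
Testing z0 = 2: P(2) = 1 + (-0.05)(2) + (-0.735)(2)^2 + (0.255)(2)^3
  = 1 + (-0.1) + (-2.94) + (2.04) = 0.  So z_0 = 2 is a root, |z_0| = 2.
Divide out the factor (1 - 0.5 z) = (1 - z/z0) (since 1/z0 = 0.5):
  P(z) = (1 - 0.5 z)(1 + (0.45) z + (-0.51) z^2)
  [check: z-coef 0.45 - (0.5) = -0.05; z^2-coef -0.51 - (0.5)(0.45) = -0.735; z^3-coef -(0.5)(-0.51) = 0.255.]
Remaining roots from the quadratic factor 1 + (0.45) z + (-0.51) z^2:
  Set 1 + (0.45) z + (-0.51) z^2 = 0, i.e. a z^2 + b z + c = 0 with a = -0.51, b = 0.45, c = 1.
  Discriminant D = b^2 - 4ac = (0.45)^2 - 4*(-0.51)*1 = 0.2025 - (-2.04) = 2.2425.
  D >= 0, so the roots are real: z = (-b +/- sqrt(D)) / (2a) = (-0.45 +/- 1.497498) / (-1.02).
    z_1 = (-0.45 + 1.497498) / (-1.02) = -1.027,   |z_1| = 1.027.
    z_2 = (-0.45 - 1.497498) / (-1.02) = 1.9093,   |z_2| = 1.9093.
Moduli of all roots: 2.0000, 1.0270, 1.9093.
All moduli strictly greater than 1? Yes.
Verdict: Invertible.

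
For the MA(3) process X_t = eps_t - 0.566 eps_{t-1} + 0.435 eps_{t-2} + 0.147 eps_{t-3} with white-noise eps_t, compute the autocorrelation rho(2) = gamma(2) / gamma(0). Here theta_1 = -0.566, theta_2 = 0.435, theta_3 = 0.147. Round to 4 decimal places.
\rho(2) = 0.2298

For an MA(q) process with theta_0 = 1, the autocovariance is
  gamma(k) = sigma^2 * sum_{i=0..q-k} theta_i * theta_{i+k},
and rho(k) = gamma(k) / gamma(0). Sigma^2 cancels.
  numerator   = (1)*(0.435) + (-0.566)*(0.147) = 0.351798.
  denominator = (1)^2 + (-0.566)^2 + (0.435)^2 + (0.147)^2 = 1.53119.
  rho(2) = 0.351798 / 1.53119 = 0.2298.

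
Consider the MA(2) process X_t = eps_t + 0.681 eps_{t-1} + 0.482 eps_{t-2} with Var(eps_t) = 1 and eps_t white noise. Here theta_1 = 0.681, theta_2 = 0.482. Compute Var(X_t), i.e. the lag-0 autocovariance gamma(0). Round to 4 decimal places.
\gamma(0) = 1.6961

For an MA(q) process X_t = eps_t + sum_i theta_i eps_{t-i} with
Var(eps_t) = sigma^2, the variance is
  gamma(0) = sigma^2 * (1 + sum_i theta_i^2).
  sum_i theta_i^2 = (0.681)^2 + (0.482)^2 = 0.463761 + 0.232324 = 0.696085.
  gamma(0) = 1 * (1 + 0.696085) = 1 * 1.696085 = 1.696085, which rounds to 1.6961.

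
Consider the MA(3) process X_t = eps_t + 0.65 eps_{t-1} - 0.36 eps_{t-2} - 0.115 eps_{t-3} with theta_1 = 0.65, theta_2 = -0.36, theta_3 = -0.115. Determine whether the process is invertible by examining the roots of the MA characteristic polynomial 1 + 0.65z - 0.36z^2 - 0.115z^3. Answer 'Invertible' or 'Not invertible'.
\text{Invertible}

The MA(q) characteristic polynomial is P(z) = 1 + 0.65z - 0.36z^2 - 0.115z^3.
Invertibility requires all roots to lie outside the unit circle, i.e. |z| > 1 for every root.
Degree 3: look for a simple real root z0 first, then factor out (1 - z/z0) and solve the remaining quadratic.
Testing z0 = -4: P(-4) = 1 + (0.65)(-4) + (-0.36)(-4)^2 + (-0.115)(-4)^3
  = 1 + (-2.6) + (-5.76) + (7.36) = 0.  So z_0 = -4 is a root, |z_0| = 4.
Divide out the factor (1 + 0.25 z) = (1 - z/z0) (since 1/z0 = -0.25):
  P(z) = (1 + 0.25 z)(1 + (0.4) z + (-0.46) z^2)
  [check: z-coef 0.4 - (-0.25) = 0.65; z^2-coef -0.46 - (-0.25)(0.4) = -0.36; z^3-coef -(-0.25)(-0.46) = -0.115.]
Remaining roots from the quadratic factor 1 + (0.4) z + (-0.46) z^2:
  Set 1 + (0.4) z + (-0.46) z^2 = 0, i.e. a z^2 + b z + c = 0 with a = -0.46, b = 0.4, c = 1.
  Discriminant D = b^2 - 4ac = (0.4)^2 - 4*(-0.46)*1 = 0.16 - (-1.84) = 2.
  D >= 0, so the roots are real: z = (-b +/- sqrt(D)) / (2a) = (-0.4 +/- 1.414214) / (-0.92).
    z_1 = (-0.4 + 1.414214) / (-0.92) = -1.1024,   |z_1| = 1.1024.
    z_2 = (-0.4 - 1.414214) / (-0.92) = 1.972,   |z_2| = 1.972.
Moduli of all roots: 4.0000, 1.1024, 1.9720.
All moduli strictly greater than 1? Yes.
Verdict: Invertible.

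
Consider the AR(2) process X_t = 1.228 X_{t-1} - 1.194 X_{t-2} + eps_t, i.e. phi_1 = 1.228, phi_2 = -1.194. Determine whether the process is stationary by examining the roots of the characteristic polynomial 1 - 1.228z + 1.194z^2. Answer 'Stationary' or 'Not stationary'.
\text{Not stationary}

The AR(p) characteristic polynomial is P(z) = 1 - 1.228z + 1.194z^2.
Stationarity requires all roots to lie outside the unit circle, i.e. |z| > 1 for every root.
Set 1 + (-1.228) z + (1.194) z^2 = 0, i.e. a z^2 + b z + c = 0 with a = 1.194, b = -1.228, c = 1.
Discriminant D = b^2 - 4ac = (-1.228)^2 - 4*(1.194)*1 = 1.507984 - (4.776) = -3.268016.
D < 0, so the roots are the complex-conjugate pair z = (-b +/- i sqrt(-D)) / (2a) = 0.5142 +/- 0.757i.
For a conjugate pair |z|^2 = z * conj(z) = (product of roots) = c/a = 1/(1.194) = 0.837521, so |z| = sqrt(0.837521) = 0.9152 for both roots.
Moduli of all roots: 0.9152, 0.9152.
All moduli strictly greater than 1? No.
Verdict: Not stationary.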